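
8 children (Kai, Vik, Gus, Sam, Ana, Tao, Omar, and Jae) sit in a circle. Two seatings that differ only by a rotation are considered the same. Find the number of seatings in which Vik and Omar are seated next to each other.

Treat {Vik, Omar} as one unit (2 internal orders) and seat the resulting 7 units around the table: (6)! circular arrangements.
So 2 × (6)! = 2 × 720 = 1440.

1440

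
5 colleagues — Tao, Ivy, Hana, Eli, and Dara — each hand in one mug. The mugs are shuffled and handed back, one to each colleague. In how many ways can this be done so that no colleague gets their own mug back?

44

This is the derangement count D_5: permutations of 5 items with no fixed point.
By inclusion–exclusion this is Σ_{j=0}^{5} (−1)^j C(5,j)·(5−j)!.
Computing: 120 − 120 + 60 − 20 + 5 − 1 = 44.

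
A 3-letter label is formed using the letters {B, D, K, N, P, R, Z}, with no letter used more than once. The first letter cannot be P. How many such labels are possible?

180

The first letter has 7−1 = 6 choices (anything except P).
The remaining 2 letters are filled from the other 6 symbols without repetition: 6 × 5 = 30.
Total: 6 × 30 = 180.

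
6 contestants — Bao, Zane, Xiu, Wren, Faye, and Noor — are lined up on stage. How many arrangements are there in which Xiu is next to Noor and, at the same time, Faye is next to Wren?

96

Treat {Xiu,Noor} as one block (2 orders) and {Faye,Wren} as another (2 orders).
That leaves 4 units to arrange: 2 × 2 × 4! = 4 × 24 = 96.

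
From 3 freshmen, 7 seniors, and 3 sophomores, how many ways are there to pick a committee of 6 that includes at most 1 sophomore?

Split by how many sophomores are chosen (0 through 1).
Sum: C(3,0)·C(10,6) + C(3,1)·C(10,5) = 210 + 756 = 966.

966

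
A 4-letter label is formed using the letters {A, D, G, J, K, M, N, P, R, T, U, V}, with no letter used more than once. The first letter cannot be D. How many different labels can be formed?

10890

The first letter has 12−1 = 11 choices (anything except D).
The remaining 3 letters are filled from the other 11 symbols without repetition: 11 × 10 × 9 = 990.
Total: 11 × 990 = 10890.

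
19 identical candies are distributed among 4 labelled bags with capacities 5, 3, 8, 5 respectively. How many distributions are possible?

Ignoring the caps, the number of non-negative solutions to x_1+…+x_4 = 19 is C(22,3) = 1540.
Subtract solutions that violate a single cap (substitute x_i' = x_i − (cap_i+1)): x_1 ≥ 6 gives C(16,3) = 560; x_2 ≥ 4 gives C(18,3) = 816; x_3 ≥ 9 gives C(13,3) = 286; x_4 ≥ 6 gives C(16,3) = 560. Together 2222.
Add back pairs where two caps are both exceeded: 220 + 35 + 120 + 84 + 220 + 35 = 714.
Subtract triples: 1 + 20 + 0 + 1 = 22.
By inclusion–exclusion the count is 1540 − 2222 + 714 − 22 = 10.

10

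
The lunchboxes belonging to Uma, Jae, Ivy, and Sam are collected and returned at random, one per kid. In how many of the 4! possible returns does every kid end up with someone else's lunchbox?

Count assignments avoiding every fixed point. For any j of the 4 kids fixed to their own lunchbox, the other 4−j can be arranged in (4−j)! ways.
By inclusion–exclusion this is Σ_{j=0}^{4} (−1)^j C(4,j)·(4−j)!.
Computing: 24 − 24 + 12 − 4 + 1 = 9.

9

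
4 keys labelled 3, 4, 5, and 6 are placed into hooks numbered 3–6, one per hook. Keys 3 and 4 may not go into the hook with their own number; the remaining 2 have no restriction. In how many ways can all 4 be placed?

14

Let Aᵢ (for i ∈ {3, 4}) be the placements that put key i in its forbidden hook. Any j of these fix j positions, leaving (4−j)! ways to fill the rest, and there are C(2,j) ways to pick which j.
By inclusion–exclusion, the number of valid placements is Σ_{j=0}^{2} (−1)^j C(2,j)·(4−j)!.
Computing: 24 − 12 + 2 = 14.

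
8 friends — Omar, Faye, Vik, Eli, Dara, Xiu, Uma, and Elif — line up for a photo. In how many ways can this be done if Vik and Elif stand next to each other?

10080

Glue Vik and Elif into one block (2 internal orders), leaving 7 units to arrange in a row.
That gives 2 × 7! = 2 × 5040 = 10080.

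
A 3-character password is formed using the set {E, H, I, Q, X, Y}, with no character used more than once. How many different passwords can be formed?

120

With no repetition, fill the 3 characters in order: 6 choices, then 5, down to 4.
6 × 5 × 4 = 120.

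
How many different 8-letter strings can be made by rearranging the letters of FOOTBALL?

FOOTBALL has 8 letters with L appearing twice and O appearing twice.
The number of distinct arrangements is 8!/(2!·2!) = 40320/4 = 10080.

10080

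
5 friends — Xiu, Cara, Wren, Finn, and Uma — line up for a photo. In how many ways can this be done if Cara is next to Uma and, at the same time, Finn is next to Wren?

Treat {Cara,Uma} as one block (2 orders) and {Finn,Wren} as another (2 orders).
That leaves 3 units to arrange: 2 × 2 × 3! = 4 × 6 = 24.

24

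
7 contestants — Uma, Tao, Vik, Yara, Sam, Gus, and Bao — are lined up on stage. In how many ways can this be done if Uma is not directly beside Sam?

There are 7! = 5040 arrangements in all. If Uma and Sam are adjacent, merging them into one block gives 2·(6)! = 1440 arrangements.
So 5040 − 1440 = 3600 arrangements keep them apart.

3600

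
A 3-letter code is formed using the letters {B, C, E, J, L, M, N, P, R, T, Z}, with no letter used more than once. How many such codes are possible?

990

With no repetition, fill the 3 letters in order: 11 choices, then 10, down to 9.
That product is 11 × 10 × 9 = 990.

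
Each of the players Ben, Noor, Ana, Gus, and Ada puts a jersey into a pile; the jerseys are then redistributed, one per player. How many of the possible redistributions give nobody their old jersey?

44

Let Aᵢ be the assignments in which player i gets their old jersey. We want the size of the complement of A₁∪…∪A_5.
By inclusion–exclusion this is Σ_{j=0}^{5} (−1)^j C(5,j)·(5−j)!.
Computing: 120 − 120 + 60 − 20 + 5 − 1 = 44.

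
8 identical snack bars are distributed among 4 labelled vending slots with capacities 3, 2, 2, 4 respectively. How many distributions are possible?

Without the upper bounds there are C(11,3) = 165 ways to split 8 among 4 vending slots.
Subtract solutions that violate a single cap (substitute x_i' = x_i − (cap_i+1)): x_1 ≥ 4 gives C(7,3) = 35; x_2 ≥ 3 gives C(8,3) = 56; x_3 ≥ 3 gives C(8,3) = 56; x_4 ≥ 5 gives C(6,3) = 20. Together 167.
Add back pairs where two caps are both exceeded: 4 + 4 + 0 + 10 + 1 + 1 = 20.
By inclusion–exclusion the count is 165 − 167 + 20 = 18.

18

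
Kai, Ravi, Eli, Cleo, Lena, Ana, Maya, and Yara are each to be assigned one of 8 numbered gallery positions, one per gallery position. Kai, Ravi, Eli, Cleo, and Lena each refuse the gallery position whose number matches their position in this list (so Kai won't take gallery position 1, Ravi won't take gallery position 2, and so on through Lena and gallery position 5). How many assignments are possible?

Let Aᵢ (for 1 ≤ i ≤ 5) be the placements that put person i in their forbidden gallery position. Any j of these fix j positions, leaving (8−j)! ways to fill the rest, and there are C(5,j) ways to pick which j.
By inclusion–exclusion, the number of valid placements is Σ_{j=0}^{5} (−1)^j C(5,j)·(8−j)!.
Computing: 40320 − 25200 + 7200 − 1200 + 120 − 6 = 21234.

21234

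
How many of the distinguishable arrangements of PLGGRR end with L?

Fix L in the last position and arrange the remaining 5 letters.
Those 5 letters have G appearing twice and R appearing twice, giving (5)!/(2!·2!) = 30.

30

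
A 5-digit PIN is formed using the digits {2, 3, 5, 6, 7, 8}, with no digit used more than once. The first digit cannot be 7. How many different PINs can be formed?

The first digit has 6−1 = 5 choices (anything except 7).
The remaining 4 digits are filled from the other 5 symbols without repetition: 5 × 4 × 3 × 2 = 120.
Total: 5 × 120 = 600.

600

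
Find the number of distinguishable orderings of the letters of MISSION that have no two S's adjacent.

900

Total arrangements of MISSION: 7!/(2!·2!) = 1260.
Arrangements with the S's together: treat SS as one letter, giving (6)!/(2!) = 360.
Hence 1260 − 360 = 900.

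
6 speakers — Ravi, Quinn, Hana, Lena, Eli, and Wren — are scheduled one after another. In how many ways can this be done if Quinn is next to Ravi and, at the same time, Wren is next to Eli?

96

Treat {Quinn,Ravi} as one block (2 orders) and {Wren,Eli} as another (2 orders).
That leaves 4 units to arrange: 2 × 2 × 4! = 4 × 24 = 96.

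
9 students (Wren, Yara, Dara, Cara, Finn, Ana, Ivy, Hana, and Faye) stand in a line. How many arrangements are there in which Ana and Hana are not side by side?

There are 9! = 362880 arrangements in all. If Ana and Hana are adjacent, merging them into one block gives 2·(8)! = 80640 arrangements.
So 362880 − 80640 = 282240 arrangements keep them apart.

282240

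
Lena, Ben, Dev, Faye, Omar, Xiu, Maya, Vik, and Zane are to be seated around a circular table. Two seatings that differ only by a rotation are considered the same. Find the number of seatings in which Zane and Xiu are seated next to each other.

10080

Glue Zane and Xiu into a block (2 internal orders). Seating 8 units around a circle gives (7)! arrangements.
So 2 × (7)! = 2 × 5040 = 10080.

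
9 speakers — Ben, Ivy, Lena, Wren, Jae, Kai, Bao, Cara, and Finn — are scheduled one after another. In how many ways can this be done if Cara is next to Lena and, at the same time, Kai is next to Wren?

20160

Treat {Cara,Lena} as one block (2 orders) and {Kai,Wren} as another (2 orders).
That leaves 7 units to arrange: 2 × 2 × 7! = 4 × 5040 = 20160.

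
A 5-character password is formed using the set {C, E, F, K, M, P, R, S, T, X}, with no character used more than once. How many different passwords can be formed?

This is a permutation of 5 out of 10: P(10,5) = 10!/5!.
That product is 10 × 9 × 8 × 7 × 6 = 30240.

30240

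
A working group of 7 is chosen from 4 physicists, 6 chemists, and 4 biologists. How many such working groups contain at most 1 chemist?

Split by how many chemists are chosen (0 through 1).
Sum: C(6,0)·C(8,7) + C(6,1)·C(8,6) = 8 + 168 = 176.

176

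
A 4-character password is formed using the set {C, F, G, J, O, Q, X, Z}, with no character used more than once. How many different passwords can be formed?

Choose and order 4 of the 8 symbols: the first character has 8 options, the next 7, then 6, 5.
8 × 7 × 6 × 5 = 1680.

1680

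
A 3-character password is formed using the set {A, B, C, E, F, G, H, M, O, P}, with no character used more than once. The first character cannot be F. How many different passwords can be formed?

648

The first character has 10−1 = 9 choices (anything except F).
The remaining 2 characters are filled from the other 9 symbols without repetition: 9 × 8 = 72.
Total: 9 × 72 = 648.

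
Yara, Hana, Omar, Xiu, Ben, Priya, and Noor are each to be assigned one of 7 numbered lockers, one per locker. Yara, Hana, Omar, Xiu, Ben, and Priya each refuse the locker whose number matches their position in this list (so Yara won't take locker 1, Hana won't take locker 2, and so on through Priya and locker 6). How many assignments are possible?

2119

Let Aᵢ (for 1 ≤ i ≤ 6) be the placements that put person i in their forbidden locker. Any j of these fix j positions, leaving (7−j)! ways to fill the rest, and there are C(6,j) ways to pick which j.
By inclusion–exclusion, the number of valid placements is Σ_{j=0}^{6} (−1)^j C(6,j)·(7−j)!.
Computing: 5040 − 4320 + 1800 − 480 + 90 − 12 + 1 = 2119.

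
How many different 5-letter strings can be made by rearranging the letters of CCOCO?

10

Letter multiplicities in CCOCO: C×3, O×2.
So there are 5! / (3!·2!) = 10 distinguishable arrangements.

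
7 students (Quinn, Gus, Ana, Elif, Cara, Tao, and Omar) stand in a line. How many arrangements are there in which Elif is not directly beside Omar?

Of the 7! = 5040 arrangements, those with Elif and Omar adjacent number 2 × 6! = 1440 (treat the pair as a block with 2 internal orders).
Complementary counting: 5040 − 1440 = 3600.

3600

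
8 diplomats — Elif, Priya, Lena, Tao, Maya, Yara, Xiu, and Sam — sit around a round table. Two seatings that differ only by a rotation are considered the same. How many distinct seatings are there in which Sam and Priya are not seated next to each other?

3600

All circular seatings of 8 people number (7)! = 5040.
Those with Sam next to Priya: fuse the pair into one unit and seat 7 units around a circle — 2·(6)! = 1440.
Subtracting, 5040 − 1440 = 3600.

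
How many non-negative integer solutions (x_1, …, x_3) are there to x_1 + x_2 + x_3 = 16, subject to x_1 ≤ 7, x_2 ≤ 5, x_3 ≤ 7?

Ignoring the caps, the number of non-negative solutions to x_1+…+x_3 = 16 is C(18,2) = 153.
Subtract solutions that violate a single cap (substitute x_i' = x_i − (cap_i+1)): x_1 ≥ 8 gives C(10,2) = 45; x_2 ≥ 6 gives C(12,2) = 66; x_3 ≥ 8 gives C(10,2) = 45. Together 156.
Add back pairs where two caps are both exceeded: 6 + 1 + 6 = 13.
By inclusion–exclusion the count is 153 − 156 + 13 = 10.

10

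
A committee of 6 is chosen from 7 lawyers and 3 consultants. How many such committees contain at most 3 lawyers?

35

Split by how many lawyers are chosen (0 through 3).
Sum: C(7,0)·C(3,6) + C(7,1)·C(3,5) + C(7,2)·C(3,4) + C(7,3)·C(3,3) = 0 + 0 + 0 + 35 = 35.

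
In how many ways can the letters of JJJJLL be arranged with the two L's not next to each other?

There are 6!/(4!·2!) = 15 arrangements of JJJJLL in total.
Arrangements with the L's together: treat LL as one letter, giving (5)!/(4!) = 5.
Hence 15 − 5 = 10.

10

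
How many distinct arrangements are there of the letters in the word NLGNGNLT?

Letter multiplicities in NLGNGNLT: G×2, L×2, N×3, T×1.
So there are 8! / (3!·2!·2!) = 1680 distinguishable arrangements.

1680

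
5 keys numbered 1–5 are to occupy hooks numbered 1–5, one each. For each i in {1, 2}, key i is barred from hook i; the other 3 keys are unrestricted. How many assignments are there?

Let Aᵢ (for i ∈ {1, 2}) be the placements that put key i in its forbidden hook. Any j of these fix j positions, leaving (5−j)! ways to fill the rest, and there are C(2,j) ways to pick which j.
By inclusion–exclusion, the number of valid placements is Σ_{j=0}^{2} (−1)^j C(2,j)·(5−j)!.
Computing: 120 − 48 + 6 = 78.

78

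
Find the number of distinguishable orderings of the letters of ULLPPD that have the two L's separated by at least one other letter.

There are 6!/(2!·2!) = 180 arrangements of ULLPPD in total.
Arrangements with the L's together: treat LL as one letter, giving (5)!/(2!) = 60.
Subtracting, 180 − 60 = 120 arrangements keep the L's apart.

120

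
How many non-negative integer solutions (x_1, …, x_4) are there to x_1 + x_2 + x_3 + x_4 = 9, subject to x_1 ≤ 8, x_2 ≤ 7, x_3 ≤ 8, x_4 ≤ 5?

194

Ignoring the caps, the number of non-negative solutions to x_1+…+x_4 = 9 is C(12,3) = 220.
Subtract solutions that violate a single cap (substitute x_i' = x_i − (cap_i+1)): x_1 ≥ 9 gives C(3,3) = 1; x_2 ≥ 8 gives C(4,3) = 4; x_3 ≥ 9 gives C(3,3) = 1; x_4 ≥ 6 gives C(6,3) = 20. Together 26.
No two caps can be exceeded simultaneously, so the pair terms are all 0.
By inclusion–exclusion the count is 220 − 26 + 0 = 194.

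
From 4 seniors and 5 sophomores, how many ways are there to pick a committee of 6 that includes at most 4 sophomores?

Split by how many sophomores are chosen (0 through 4).
Sum: C(5,0)·C(4,6) + C(5,1)·C(4,5) + C(5,2)·C(4,4) + C(5,3)·C(4,3) + C(5,4)·C(4,2) = 0 + 0 + 10 + 40 + 30 = 80.

80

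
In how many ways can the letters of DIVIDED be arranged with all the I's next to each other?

Treat the 2 copies of I as a single block. The multiset to arrange is then {II, D, D, D, E, V}, 6 items in all.
That gives (6)!/(3!) = 120 arrangements.

120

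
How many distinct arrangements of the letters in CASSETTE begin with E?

1260

With the first slot taken by E, it remains to arrange the other 7 letters (CASSTTE).
Those 7 letters have S appearing twice and T appearing twice, giving (7)!/(2!·2!) = 1260.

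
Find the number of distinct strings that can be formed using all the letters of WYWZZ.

WYWZZ has 5 letters with W appearing twice and Z appearing twice.
The number of distinct arrangements is 5!/(2!·2!) = 120/4 = 30.

30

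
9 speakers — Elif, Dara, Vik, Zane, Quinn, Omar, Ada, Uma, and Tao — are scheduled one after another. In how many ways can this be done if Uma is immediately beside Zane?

Treat {Uma, Zane} as a single unit. There are 8 units to order, and the pair itself can be ordered 2 ways.
That gives 2 × 8! = 2 × 40320 = 80640.

80640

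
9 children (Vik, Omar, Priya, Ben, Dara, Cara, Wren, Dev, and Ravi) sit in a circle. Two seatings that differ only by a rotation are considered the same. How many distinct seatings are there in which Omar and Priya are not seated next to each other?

Without the restriction there are (8)! = 40320 seatings.
Those with Omar next to Priya: fuse the pair into one unit and seat 8 units around a circle — 2·(7)! = 10080.
Subtracting, 40320 − 10080 = 30240.

30240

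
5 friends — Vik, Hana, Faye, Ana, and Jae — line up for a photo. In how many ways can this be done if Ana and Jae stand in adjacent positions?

48

Glue Ana and Jae into one block (2 internal orders), leaving 4 units to arrange in a row.
That gives 2 × 4! = 2 × 24 = 48.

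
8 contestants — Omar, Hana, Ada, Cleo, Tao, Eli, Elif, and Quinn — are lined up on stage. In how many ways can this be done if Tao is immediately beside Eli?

10080

Treat {Tao, Eli} as a single unit. There are 7 units to order, and the pair itself can be ordered 2 ways.
That gives 2 × 7! = 2 × 5040 = 10080.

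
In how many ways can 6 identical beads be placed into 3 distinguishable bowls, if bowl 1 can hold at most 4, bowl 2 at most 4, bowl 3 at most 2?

Without the upper bounds there are C(8,2) = 28 ways to split 6 among 3 bowls.
Subtract solutions that violate a single cap (substitute x_i' = x_i − (cap_i+1)): x_1 ≥ 5 gives C(3,2) = 3; x_2 ≥ 5 gives C(3,2) = 3; x_3 ≥ 3 gives C(5,2) = 10. Together 16.
No two caps can be exceeded simultaneously, so the pair terms are all 0.
By inclusion–exclusion the count is 28 − 16 + 0 = 12.

12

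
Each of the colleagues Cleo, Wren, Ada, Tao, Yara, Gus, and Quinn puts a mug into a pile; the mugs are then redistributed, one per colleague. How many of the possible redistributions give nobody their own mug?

This is the derangement count D_7: permutations of 7 items with no fixed point.
By inclusion–exclusion this is Σ_{j=0}^{7} (−1)^j C(7,j)·(7−j)!.
Computing: 5040 − 5040 + 2520 − 840 + 210 − 42 + 7 − 1 = 1854.

1854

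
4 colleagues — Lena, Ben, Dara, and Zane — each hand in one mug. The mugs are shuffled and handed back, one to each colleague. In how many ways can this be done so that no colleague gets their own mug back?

Count assignments avoiding every fixed point. For any j of the 4 colleagues fixed to their own mug, the other 4−j can be arranged in (4−j)! ways.
By inclusion–exclusion this is Σ_{j=0}^{4} (−1)^j C(4,j)·(4−j)!.
Computing: 24 − 24 + 12 − 4 + 1 = 9.

9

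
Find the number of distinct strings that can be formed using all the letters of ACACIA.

60

ACACIA has 6 letters with A appearing 3 times and C appearing twice.
So there are 6! / (3!·2!) = 60 distinguishable arrangements.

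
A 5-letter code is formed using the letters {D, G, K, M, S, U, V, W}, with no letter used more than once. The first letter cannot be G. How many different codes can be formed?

The first letter has 8−1 = 7 choices (anything except G).
The remaining 4 letters are filled from the other 7 symbols without repetition: 7 × 6 × 5 × 4 = 840.
Total: 7 × 840 = 5880.

5880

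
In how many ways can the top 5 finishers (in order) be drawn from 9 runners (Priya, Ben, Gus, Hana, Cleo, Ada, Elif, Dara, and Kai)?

15120

This is an ordered selection of 5 from 9: P(9,5).
That gives 9 × 8 × 7 × 6 × 5 = 15120.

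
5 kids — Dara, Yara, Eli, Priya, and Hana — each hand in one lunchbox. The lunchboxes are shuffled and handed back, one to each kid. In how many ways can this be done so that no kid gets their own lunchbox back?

This is the derangement count D_5: permutations of 5 items with no fixed point.
By inclusion–exclusion this is Σ_{j=0}^{5} (−1)^j C(5,j)·(5−j)!.
Computing: 120 − 120 + 60 − 20 + 5 − 1 = 44.

44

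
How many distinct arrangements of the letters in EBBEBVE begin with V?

Fix V in the first position and arrange the remaining 6 letters.
Those 6 letters have B appearing 3 times and E appearing 3 times, giving (6)!/(3!·3!) = 20.

20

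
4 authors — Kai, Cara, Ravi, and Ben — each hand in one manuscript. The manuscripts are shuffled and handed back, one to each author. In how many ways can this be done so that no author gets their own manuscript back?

This is the derangement count D_4: permutations of 4 items with no fixed point.
By inclusion–exclusion this is Σ_{j=0}^{4} (−1)^j C(4,j)·(4−j)!.
Computing: 24 − 24 + 12 − 4 + 1 = 9.

9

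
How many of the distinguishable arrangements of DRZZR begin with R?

With the first slot taken by R, it remains to arrange the other 4 letters (DZZR).
Those 4 letters have Z appearing twice, giving (4)!/(2!) = 12.

12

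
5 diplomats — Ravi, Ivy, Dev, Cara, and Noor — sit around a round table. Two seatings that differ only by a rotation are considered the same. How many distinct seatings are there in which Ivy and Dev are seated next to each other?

12

Glue Ivy and Dev into a block (2 internal orders). Seating 4 units around a circle gives (3)! arrangements.
So 2 × (3)! = 2 × 6 = 12.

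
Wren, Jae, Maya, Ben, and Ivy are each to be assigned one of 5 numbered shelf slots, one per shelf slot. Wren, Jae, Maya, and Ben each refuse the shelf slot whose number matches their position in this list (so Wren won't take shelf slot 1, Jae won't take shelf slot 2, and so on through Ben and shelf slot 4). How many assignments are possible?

Let Aᵢ (for 1 ≤ i ≤ 4) be the placements that put person i in their forbidden shelf slot. Any j of these fix j positions, leaving (5−j)! ways to fill the rest, and there are C(4,j) ways to pick which j.
By inclusion–exclusion, the number of valid placements is Σ_{j=0}^{4} (−1)^j C(4,j)·(5−j)!.
Computing: 120 − 96 + 36 − 8 + 1 = 53.

53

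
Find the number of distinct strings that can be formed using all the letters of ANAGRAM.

840

The 7 letters of ANAGRAM have repeats: A appearing 3 times.
The number of distinct arrangements is 7!/(3!) = 5040/6 = 840.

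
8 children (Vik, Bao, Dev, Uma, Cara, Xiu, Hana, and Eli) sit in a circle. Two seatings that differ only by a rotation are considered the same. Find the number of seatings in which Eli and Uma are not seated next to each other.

All circular seatings of 8 people number (7)! = 5040.
Seatings with Eli beside Uma: treat them as a block with 2 internal orders, giving 2 × (6)! = 1440.
Subtracting, 5040 − 1440 = 3600.

3600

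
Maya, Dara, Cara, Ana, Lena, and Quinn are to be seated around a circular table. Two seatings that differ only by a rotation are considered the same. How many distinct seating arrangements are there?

Around a circle, 6 distinct people have 6!/6 = (5)! = 120 rotationally distinct seatings.

120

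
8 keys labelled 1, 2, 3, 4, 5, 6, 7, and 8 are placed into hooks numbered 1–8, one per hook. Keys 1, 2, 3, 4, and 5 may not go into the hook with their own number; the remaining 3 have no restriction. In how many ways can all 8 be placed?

21234

Let Aᵢ (for 1 ≤ i ≤ 5) be the placements that put key i in its forbidden hook. Any j of these fix j positions, leaving (8−j)! ways to fill the rest, and there are C(5,j) ways to pick which j.
By inclusion–exclusion, the number of valid placements is Σ_{j=0}^{5} (−1)^j C(5,j)·(8−j)!.
Computing: 40320 − 25200 + 7200 − 1200 + 120 − 6 = 21234.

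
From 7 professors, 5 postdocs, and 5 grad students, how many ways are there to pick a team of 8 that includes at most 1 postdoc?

Split by how many postdocs are chosen (0 through 1).
Sum: C(5,0)·C(12,8) + C(5,1)·C(12,7) = 495 + 3960 = 4455.

4455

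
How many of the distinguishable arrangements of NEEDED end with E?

Fix E in the last position and arrange the remaining 5 letters.
Those 5 letters have D appearing twice and E appearing twice, giving (5)!/(2!·2!) = 30.

30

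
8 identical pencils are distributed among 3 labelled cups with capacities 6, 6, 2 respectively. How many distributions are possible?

18

Without the upper bounds there are C(10,2) = 45 ways to split 8 among 3 cups.
Subtract solutions that violate a single cap (substitute x_i' = x_i − (cap_i+1)): x_1 ≥ 7 gives C(3,2) = 3; x_2 ≥ 7 gives C(3,2) = 3; x_3 ≥ 3 gives C(7,2) = 21. Together 27.
No two caps can be exceeded simultaneously, so the pair terms are all 0.
By inclusion–exclusion the count is 45 − 27 + 0 = 18.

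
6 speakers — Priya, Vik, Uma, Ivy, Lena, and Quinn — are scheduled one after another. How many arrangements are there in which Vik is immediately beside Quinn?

Glue Vik and Quinn into one block (2 internal orders), leaving 5 units to arrange in a row.
So the count is 2·(5)! = 240.

240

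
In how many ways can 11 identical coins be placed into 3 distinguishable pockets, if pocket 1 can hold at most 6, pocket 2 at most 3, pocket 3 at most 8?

22

By stars and bars, unrestricted non-negative solutions to x_1+…+x_3 = 11 number C(11+2,2) = 78.
Subtract solutions that violate a single cap (substitute x_i' = x_i − (cap_i+1)): x_1 ≥ 7 gives C(6,2) = 15; x_2 ≥ 4 gives C(9,2) = 36; x_3 ≥ 9 gives C(4,2) = 6. Together 57.
Add back pairs where two caps are both exceeded: 1 + 0 + 0 = 1.
By inclusion–exclusion the count is 78 − 57 + 1 = 22.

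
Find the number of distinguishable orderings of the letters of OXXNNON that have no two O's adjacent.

Total arrangements of OXXNNON: 7!/(3!·2!·2!) = 210.
Arrangements with the O's together: treat OO as one letter, giving (6)!/(3!·2!) = 60.
Hence 210 − 60 = 150.

150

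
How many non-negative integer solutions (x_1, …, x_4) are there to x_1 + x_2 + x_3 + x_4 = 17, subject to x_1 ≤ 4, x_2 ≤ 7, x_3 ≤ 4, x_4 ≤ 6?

35

Without the upper bounds there are C(20,3) = 1140 ways to split 17 among 4 variables.
Subtract solutions that violate a single cap (substitute x_i' = x_i − (cap_i+1)): x_1 ≥ 5 gives C(15,3) = 455; x_2 ≥ 8 gives C(12,3) = 220; x_3 ≥ 5 gives C(15,3) = 455; x_4 ≥ 7 gives C(13,3) = 286. Together 1416.
Add back pairs where two caps are both exceeded: 35 + 120 + 56 + 35 + 10 + 56 = 312.
Subtract triples: 0 + 0 + 1 + 0 = 1.
By inclusion–exclusion the count is 1140 − 1416 + 312 − 1 = 35.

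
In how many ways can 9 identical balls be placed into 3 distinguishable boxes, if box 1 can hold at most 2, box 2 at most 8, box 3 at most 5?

17

Ignoring the caps, the number of non-negative solutions to x_1+…+x_3 = 9 is C(11,2) = 55.
Subtract solutions that violate a single cap (substitute x_i' = x_i − (cap_i+1)): x_1 ≥ 3 gives C(8,2) = 28; x_2 ≥ 9 gives C(2,2) = 1; x_3 ≥ 6 gives C(5,2) = 10. Together 39.
Add back pairs where two caps are both exceeded: 0 + 1 + 0 = 1.
By inclusion–exclusion the count is 55 − 39 + 1 = 17.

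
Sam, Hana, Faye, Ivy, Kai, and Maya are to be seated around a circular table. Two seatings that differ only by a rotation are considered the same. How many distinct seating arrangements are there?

120

Seat Sam anywhere (absorbing the rotational symmetry), then permute the other 5: (5)! = 120.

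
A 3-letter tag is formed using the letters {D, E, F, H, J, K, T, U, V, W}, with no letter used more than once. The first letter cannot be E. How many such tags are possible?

648

The first letter has 10−1 = 9 choices (anything except E).
The remaining 2 letters are filled from the other 9 symbols without repetition: 9 × 8 = 72.
Total: 9 × 72 = 648.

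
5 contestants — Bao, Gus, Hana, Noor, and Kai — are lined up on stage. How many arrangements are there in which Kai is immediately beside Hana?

Treat {Kai, Hana} as a single unit. There are 4 units to order, and the pair itself can be ordered 2 ways.
So the count is 2·(4)! = 48.

48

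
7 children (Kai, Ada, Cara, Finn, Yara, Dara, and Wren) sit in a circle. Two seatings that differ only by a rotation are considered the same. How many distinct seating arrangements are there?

720

Around a circle, 7 distinct people have 7!/7 = (6)! = 720 rotationally distinct seatings.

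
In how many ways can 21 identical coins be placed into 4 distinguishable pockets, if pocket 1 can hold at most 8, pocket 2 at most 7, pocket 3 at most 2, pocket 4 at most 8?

Without the upper bounds there are C(24,3) = 2024 ways to split 21 among 4 pockets.
Subtract solutions that violate a single cap (substitute x_i' = x_i − (cap_i+1)): x_1 ≥ 9 gives C(15,3) = 455; x_2 ≥ 8 gives C(16,3) = 560; x_3 ≥ 3 gives C(21,3) = 1330; x_4 ≥ 9 gives C(15,3) = 455. Together 2800.
Add back pairs where two caps are both exceeded: 35 + 220 + 20 + 286 + 35 + 220 = 816.
Subtract triples: 4 + 0 + 1 + 4 = 9.
By inclusion–exclusion the count is 2024 − 2800 + 816 − 9 = 31.

31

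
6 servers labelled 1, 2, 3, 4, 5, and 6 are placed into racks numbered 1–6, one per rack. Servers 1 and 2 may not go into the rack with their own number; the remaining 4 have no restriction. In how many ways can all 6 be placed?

504

Let Aᵢ (for i ∈ {1, 2}) be the placements that put server i in its forbidden rack. Any j of these fix j positions, leaving (6−j)! ways to fill the rest, and there are C(2,j) ways to pick which j.
By inclusion–exclusion, the number of valid placements is Σ_{j=0}^{2} (−1)^j C(2,j)·(6−j)!.
Computing: 720 − 240 + 24 = 504.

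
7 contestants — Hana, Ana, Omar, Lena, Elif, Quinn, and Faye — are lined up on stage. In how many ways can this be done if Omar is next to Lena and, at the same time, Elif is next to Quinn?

480

Treat {Omar,Lena} as one block (2 orders) and {Elif,Quinn} as another (2 orders).
That leaves 5 units to arrange: 2 × 2 × 5! = 4 × 120 = 480.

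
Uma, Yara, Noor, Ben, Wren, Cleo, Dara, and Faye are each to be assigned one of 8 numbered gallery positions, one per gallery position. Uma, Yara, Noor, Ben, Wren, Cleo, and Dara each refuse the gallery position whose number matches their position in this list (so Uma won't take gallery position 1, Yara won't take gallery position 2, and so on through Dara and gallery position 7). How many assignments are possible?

16687

Let Aᵢ (for 1 ≤ i ≤ 7) be the placements that put person i in their forbidden gallery position. Any j of these fix j positions, leaving (8−j)! ways to fill the rest, and there are C(7,j) ways to pick which j.
By inclusion–exclusion, the number of valid placements is Σ_{j=0}^{7} (−1)^j C(7,j)·(8−j)!.
Computing: 40320 − 35280 + 15120 − 4200 + 840 − 126 + 14 − 1 = 16687.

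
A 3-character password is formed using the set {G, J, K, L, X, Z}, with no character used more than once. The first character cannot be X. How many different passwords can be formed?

100

The first character has 6−1 = 5 choices (anything except X).
The remaining 2 characters are filled from the other 5 symbols without repetition: 5 × 4 = 20.
Total: 5 × 20 = 100.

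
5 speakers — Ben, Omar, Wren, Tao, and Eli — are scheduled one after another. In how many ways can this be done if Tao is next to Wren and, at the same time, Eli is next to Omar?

24

Treat {Tao,Wren} as one block (2 orders) and {Eli,Omar} as another (2 orders).
That leaves 3 units to arrange: 2 × 2 × 3! = 4 × 6 = 24.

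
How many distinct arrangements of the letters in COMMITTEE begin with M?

With the first slot taken by M, it remains to arrange the other 8 letters (COMITTEE).
Those 8 letters have E appearing twice and T appearing twice, giving (8)!/(2!·2!) = 10080.

10080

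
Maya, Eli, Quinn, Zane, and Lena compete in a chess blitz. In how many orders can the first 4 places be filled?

120

There are 5 choices for 1st place, 4 for 2nd, and so on down to 2 for position 4.
That gives 5 × 4 × 3 × 2 = 120.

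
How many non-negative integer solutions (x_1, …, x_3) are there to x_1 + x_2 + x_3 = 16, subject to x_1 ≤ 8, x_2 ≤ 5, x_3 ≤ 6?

Ignoring the caps, the number of non-negative solutions to x_1+…+x_3 = 16 is C(18,2) = 153.
Subtract solutions that violate a single cap (substitute x_i' = x_i − (cap_i+1)): x_1 ≥ 9 gives C(9,2) = 36; x_2 ≥ 6 gives C(12,2) = 66; x_3 ≥ 7 gives C(11,2) = 55. Together 157.
Add back pairs where two caps are both exceeded: 3 + 1 + 10 = 14.
By inclusion–exclusion the count is 153 − 157 + 14 = 10.

10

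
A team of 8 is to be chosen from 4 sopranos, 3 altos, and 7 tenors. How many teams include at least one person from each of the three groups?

2793

Unrestricted: C(14,8) = 3003 ways to pick any 8 of the 14.
Selections missing a whole group: no sopranos → C(10,8) = 45; no altos → C(11,8) = 165; no tenors → C(7,8) = 0.
Add back selections omitting two groups (i.e. drawn from a single group): C(4,8) + C(3,8) + C(7,8) = 0.
By inclusion–exclusion: 3003 − 210 + 0 = 2793.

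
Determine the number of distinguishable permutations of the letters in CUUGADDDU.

10080

The 9 letters of CUUGADDDU have repeats: D appearing 3 times and U appearing 3 times.
So there are 9! / (3!·3!) = 10080 distinguishable arrangements.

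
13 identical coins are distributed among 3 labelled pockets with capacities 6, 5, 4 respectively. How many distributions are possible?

6

By stars and bars, unrestricted non-negative solutions to x_1+…+x_3 = 13 number C(13+2,2) = 105.
Subtract solutions that violate a single cap (substitute x_i' = x_i − (cap_i+1)): x_1 ≥ 7 gives C(8,2) = 28; x_2 ≥ 6 gives C(9,2) = 36; x_3 ≥ 5 gives C(10,2) = 45. Together 109.
Add back pairs where two caps are both exceeded: 1 + 3 + 6 = 10.
By inclusion–exclusion the count is 105 − 109 + 10 = 6.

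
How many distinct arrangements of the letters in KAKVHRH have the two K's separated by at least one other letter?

900

There are 7!/(2!·2!) = 1260 arrangements of KAKVHRH in total.
Arrangements with the K's together: treat KK as one letter, giving (6)!/(2!) = 360.
Subtracting, 1260 − 360 = 900 arrangements keep the K's apart.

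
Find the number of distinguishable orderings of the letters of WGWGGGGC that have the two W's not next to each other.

There are 8!/(5!·2!) = 168 arrangements of WGWGGGGC in total.
Arrangements with the W's together: treat WW as one letter, giving (7)!/(5!) = 42.
Hence 168 − 42 = 126.

126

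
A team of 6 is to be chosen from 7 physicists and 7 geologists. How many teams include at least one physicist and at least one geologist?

2989

Total 6-person selections from all 14: C(14,6) = 3003.
Subtract selections that omit an entire group: no physicists → C(7,6) = 7; no geologists → C(7,6) = 7.
Both groups omitted at once is impossible, so 3003 − 14 = 2989.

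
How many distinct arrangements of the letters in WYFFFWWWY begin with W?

Fix W in the first position and arrange the remaining 8 letters.
Those 8 letters have F appearing 3 times, W appearing 3 times, and Y appearing twice, giving (8)!/(3!·3!·2!) = 560.

560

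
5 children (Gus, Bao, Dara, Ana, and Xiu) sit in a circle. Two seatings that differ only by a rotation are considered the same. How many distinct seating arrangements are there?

Fix one person's seat to break rotational symmetry; the remaining 4 people can be arranged in (4)! = 24 ways.

24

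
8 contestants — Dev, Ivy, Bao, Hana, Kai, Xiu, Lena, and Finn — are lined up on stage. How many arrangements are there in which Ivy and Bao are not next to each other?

Of the 8! = 40320 arrangements, those with Ivy and Bao adjacent number 2 × 7! = 10080 (treat the pair as a block with 2 internal orders).
So 40320 − 10080 = 30240 arrangements keep them apart.

30240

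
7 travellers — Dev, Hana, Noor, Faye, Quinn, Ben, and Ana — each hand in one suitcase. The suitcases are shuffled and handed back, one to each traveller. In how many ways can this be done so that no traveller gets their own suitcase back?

1854

Let Aᵢ be the assignments in which traveller i gets their own suitcase. We want the size of the complement of A₁∪…∪A_7.
By inclusion–exclusion this is Σ_{j=0}^{7} (−1)^j C(7,j)·(7−j)!.
Computing: 5040 − 5040 + 2520 − 840 + 210 − 42 + 7 − 1 = 1854.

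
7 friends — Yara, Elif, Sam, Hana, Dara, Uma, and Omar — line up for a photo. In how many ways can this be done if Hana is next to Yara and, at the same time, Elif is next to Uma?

Treat {Hana,Yara} as one block (2 orders) and {Elif,Uma} as another (2 orders).
That leaves 5 units to arrange: 2 × 2 × 5! = 4 × 120 = 480.

480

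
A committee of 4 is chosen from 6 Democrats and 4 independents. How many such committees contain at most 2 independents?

185

Split by how many independents are chosen (0 through 2).
Sum: C(4,0)·C(6,4) + C(4,1)·C(6,3) + C(4,2)·C(6,2) = 15 + 80 + 90 = 185.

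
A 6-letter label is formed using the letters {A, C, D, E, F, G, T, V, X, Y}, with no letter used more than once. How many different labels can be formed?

Choose and order 6 of the 10 symbols: the first letter has 10 options, the next 9, and so on down to 5.
That product is 10 × 9 × 8 × 7 × 6 × 5 = 151200.

151200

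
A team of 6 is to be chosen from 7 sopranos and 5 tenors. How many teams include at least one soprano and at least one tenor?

917

Unrestricted: C(12,6) = 924 ways to pick any 6 of the 12.
Selections missing a whole group: no sopranos → C(5,6) = 0; no tenors → C(7,6) = 7.
Both groups omitted at once is impossible, so 924 − 7 = 917.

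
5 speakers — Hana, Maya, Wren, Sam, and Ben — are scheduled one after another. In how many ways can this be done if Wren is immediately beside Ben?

48

Place the 3 others and the Wren-Ben pair as 4 objects in a line; the pair has 2 internal arrangements.
So the count is 2·(4)! = 48.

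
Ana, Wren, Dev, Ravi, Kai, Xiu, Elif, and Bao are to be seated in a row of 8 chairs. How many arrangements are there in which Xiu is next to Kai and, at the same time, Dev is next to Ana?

Treat {Xiu,Kai} as one block (2 orders) and {Dev,Ana} as another (2 orders).
That leaves 6 units to arrange: 2 × 2 × 6! = 4 × 720 = 2880.

2880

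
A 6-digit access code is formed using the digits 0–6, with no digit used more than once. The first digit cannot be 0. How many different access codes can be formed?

The first digit has 7−1 = 6 choices (anything except 0).
The remaining 5 digits are filled from the other 6 symbols without repetition: 6 × 5 × 4 × 3 × 2 = 720.
Total: 6 × 720 = 4320.

4320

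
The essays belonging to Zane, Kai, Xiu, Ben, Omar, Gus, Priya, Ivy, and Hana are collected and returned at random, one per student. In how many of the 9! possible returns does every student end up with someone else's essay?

133496

This is the derangement count D_9: permutations of 9 items with no fixed point.
By inclusion–exclusion this is Σ_{j=0}^{9} (−1)^j C(9,j)·(9−j)!.
Computing: 362880 − 362880 + 181440 − 60480 + 15120 − 3024 + 504 − 72 + 9 − 1 = 133496.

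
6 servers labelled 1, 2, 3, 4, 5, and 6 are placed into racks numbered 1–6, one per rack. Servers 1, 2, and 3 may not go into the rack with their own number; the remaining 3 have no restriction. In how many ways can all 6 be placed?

426

Let Aᵢ (for i ∈ {1, 2, 3}) be the placements that put server i in its forbidden rack. Any j of these fix j positions, leaving (6−j)! ways to fill the rest, and there are C(3,j) ways to pick which j.
By inclusion–exclusion, the number of valid placements is Σ_{j=0}^{3} (−1)^j C(3,j)·(6−j)!.
Computing: 720 − 360 + 72 − 6 = 426.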